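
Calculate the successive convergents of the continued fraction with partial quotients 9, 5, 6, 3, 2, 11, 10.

9/1, 46/5, 285/31, 901/98, 2087/227, 23858/2595, 240667/26177

Using the convergent recurrence p_i = a_i*p_{i-1} + p_{i-2}, q_i = a_i*q_{i-1} + q_{i-2} with p_{-2}=0, p_{-1}=1, q_{-2}=1, q_{-1}=0:
  i=0: a_0=9, p_0 = 9*1 + 0 = 9, q_0 = 9*0 + 1 = 1.
  i=1: a_1=5, p_1 = 5*9 + 1 = 46, q_1 = 5*1 + 0 = 5.
  i=2: a_2=6, p_2 = 6*46 + 9 = 285, q_2 = 6*5 + 1 = 31.
  i=3: a_3=3, p_3 = 3*285 + 46 = 901, q_3 = 3*31 + 5 = 98.
  i=4: a_4=2, p_4 = 2*901 + 285 = 2087, q_4 = 2*98 + 31 = 227.
  i=5: a_5=11, p_5 = 11*2087 + 901 = 23858, q_5 = 11*227 + 98 = 2595.
  i=6: a_6=10, p_6 = 10*23858 + 2087 = 240667, q_6 = 10*2595 + 227 = 26177.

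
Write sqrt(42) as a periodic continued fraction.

Write x_i = (sqrt(42) + m_i)/d_i with (m_0, d_0) = (0, 1). a_0 = floor(sqrt(42)) = 6, since 6^2 = 36 <= 42 < 49 = 7^2.
Iterate m_{i+1} = d_i*a_i - m_i, d_{i+1} = (42 - m_{i+1}^2)/d_i, a_{i+1} = floor((a_0 + m_{i+1})/d_{i+1}):
  m_1 = 1*6 - 0 = 6, d_1 = (42 - 6^2)/1 = 6/1 = 6, a_1 = floor((6 + 6)/6) = 2.
  m_2 = 6*2 - 6 = 6, d_2 = (42 - 6^2)/6 = 6/6 = 1, a_2 = floor((6 + 6)/1) = 12.
  m_3 = 1*12 - 6 = 6, d_3 = (42 - 6^2)/1 = 6/1 = 6: (m_3, d_3) = (m_1, d_1) = (6, 6), so from here the quotients repeat a_1, a_2; the period length is 2.
Hence the expansion of sqrt(42) is a_0 = 6 followed by the repeating block 2, 12 (period 2).

[6; (2, 12)]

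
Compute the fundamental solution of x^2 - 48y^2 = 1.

(x, y) = (7, 1)

First expand sqrt(48) as a continued fraction. With x_i = (sqrt(48) + m_i)/d_i and (m_0, d_0) = (0, 1): a_0 = floor(sqrt(48)) = 6, since 6^2 = 36 <= 48 < 49 = 7^2.
Iterate m_{i+1} = d_i*a_i - m_i, d_{i+1} = (48 - m_{i+1}^2)/d_i, a_{i+1} = floor((a_0 + m_{i+1})/d_{i+1}):
  m_1 = 1*6 - 0 = 6, d_1 = (48 - 6^2)/1 = 12/1 = 12, a_1 = floor((6 + 6)/12) = 1.
  m_2 = 12*1 - 6 = 6, d_2 = (48 - 6^2)/12 = 12/12 = 1, a_2 = floor((6 + 6)/1) = 12.
  m_3 = 1*12 - 6 = 6, d_3 = (48 - 6^2)/1 = 12/1 = 12: (m_3, d_3) = (m_1, d_1) = (6, 12), so from here the quotients repeat a_1, a_2; the period length is 2.
So sqrt(48) = [6; (1, 12)] with period length k = 2.
k is even, so the fundamental solution of x^2 - 48y^2 = 1 is (p_{k-1}, q_{k-1}) = (p_1, q_1); compute convergents through index 1.
Convergents (p_i = a_i*p_{i-1} + p_{i-2}, q_i = a_i*q_{i-1} + q_{i-2} with p_{-2}=0, p_{-1}=1, q_{-2}=1, q_{-1}=0):
  i=0: a_0=6, p_0 = 6*1 + 0 = 6, q_0 = 6*0 + 1 = 1.
  i=1: a_1=1, p_1 = 1*6 + 1 = 7, q_1 = 1*1 + 0 = 1.
Check: 7^2 - 48*1^2 = 49 - 48 = 1, so (x, y) = (7, 1) solves the equation, and by the theorem it is the least positive solution.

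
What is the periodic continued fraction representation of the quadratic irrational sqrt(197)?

Write x_i = (sqrt(197) + m_i)/d_i with (m_0, d_0) = (0, 1). a_0 = floor(sqrt(197)) = 14, since 14^2 = 196 <= 197 < 225 = 15^2.
Iterate m_{i+1} = d_i*a_i - m_i, d_{i+1} = (197 - m_{i+1}^2)/d_i, a_{i+1} = floor((a_0 + m_{i+1})/d_{i+1}):
  m_1 = 1*14 - 0 = 14, d_1 = (197 - 14^2)/1 = 1/1 = 1, a_1 = floor((14 + 14)/1) = 28.
  m_2 = 1*28 - 14 = 14, d_2 = (197 - 14^2)/1 = 1/1 = 1: (m_2, d_2) = (m_1, d_1) = (14, 1), so from here the quotient a_1 repeats; the period length is 1.
Hence the expansion of sqrt(197) is a_0 = 14 followed by the repeating block 28 (period 1).

[14; (28)]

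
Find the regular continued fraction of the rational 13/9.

Run the Euclidean algorithm on 13 and 9; the successive quotients are the partial quotients a_0, a_1, ... (each step inverts the fractional part left over by the previous one):
  13 = 1*9 + 4, so a_0 = 1.
  9 = 2*4 + 1, so a_1 = 2.
  4 = 4*1 + 0, so a_2 = 4.
The remainder reaches 0 after 3 divisions, so the expansion has 3 partial quotients, read off in order.

[1; 2, 4]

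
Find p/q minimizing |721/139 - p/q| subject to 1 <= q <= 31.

83/16

Expand x = 721/139 as a continued fraction with the Euclidean algorithm:
  721 = 5*139 + 26, so a_0 = 5.
  139 = 5*26 + 9, so a_1 = 5.
  26 = 2*9 + 8, so a_2 = 2.
  9 = 1*8 + 1, so a_3 = 1.
  8 = 8*1 + 0, so a_4 = 8.
so x = [5; 5, 2, 1, 8].
Convergents (p_i = a_i*p_{i-1} + p_{i-2}, q_i = a_i*q_{i-1} + q_{i-2} with p_{-2}=0, p_{-1}=1, q_{-2}=1, q_{-1}=0), until the denominator exceeds 31:
  i=0: a_0=5, p_0 = 5*1 + 0 = 5, q_0 = 5*0 + 1 = 1.
  i=1: a_1=5, p_1 = 5*5 + 1 = 26, q_1 = 5*1 + 0 = 5.
  i=2: a_2=2, p_2 = 2*26 + 5 = 57, q_2 = 2*5 + 1 = 11.
  i=3: a_3=1, p_3 = 1*57 + 26 = 83, q_3 = 1*11 + 5 = 16.
  i=4: a_4=8, p_4 = 8*83 + 57 = 721, q_4 = 8*16 + 11 = 139.
q_4 = 139 > 31, so the last convergent with denominator <= 31 is p_3/q_3 = 83/16.
The closest fraction with denominator <= 31 is either p_3/q_3 or the intermediate fraction (k*p_3 + p_2)/(k*q_3 + q_2) with the largest k >= 1 whose denominator stays <= 31; these approach x as k grows, and every other convergent or intermediate fraction in range is farther away.
Largest k: floor((31 - q_2)/q_3) = floor((31 - 11)/16) = 1.
That gives (1*83 + 57)/(1*16 + 11) = 140/27.
Compare the errors: |x - 83/16| = |721*16 - 83*139|/(139*16) = 1/2224, and |x - 140/27| = |721*27 - 140*139|/(139*27) = 7/3753.
Cross-multiplying, 1*3753 = 3753 < 15568 = 7*2224, so 1/2224 is smaller: the convergent 83/16 is closer to x than 140/27.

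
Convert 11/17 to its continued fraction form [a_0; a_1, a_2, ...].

Run the Euclidean algorithm on 11 and 17; the successive quotients are the partial quotients a_0, a_1, ... (each step inverts the fractional part left over by the previous one):
  11 = 0*17 + 11, so a_0 = 0.
  17 = 1*11 + 6, so a_1 = 1.
  11 = 1*6 + 5, so a_2 = 1.
  6 = 1*5 + 1, so a_3 = 1.
  5 = 5*1 + 0, so a_4 = 5.
The remainder reaches 0 after 5 divisions, so the expansion has 5 partial quotients, read off in order.

[0; 1, 1, 1, 5]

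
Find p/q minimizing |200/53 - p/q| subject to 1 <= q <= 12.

Expand x = 200/53 as a continued fraction with the Euclidean algorithm:
  200 = 3*53 + 41, so a_0 = 3.
  53 = 1*41 + 12, so a_1 = 1.
  41 = 3*12 + 5, so a_2 = 3.
  12 = 2*5 + 2, so a_3 = 2.
  5 = 2*2 + 1, so a_4 = 2.
  2 = 2*1 + 0, so a_5 = 2.
so x = [3; 1, 3, 2, 2, 2].
Convergents (p_i = a_i*p_{i-1} + p_{i-2}, q_i = a_i*q_{i-1} + q_{i-2} with p_{-2}=0, p_{-1}=1, q_{-2}=1, q_{-1}=0), until the denominator exceeds 12:
  i=0: a_0=3, p_0 = 3*1 + 0 = 3, q_0 = 3*0 + 1 = 1.
  i=1: a_1=1, p_1 = 1*3 + 1 = 4, q_1 = 1*1 + 0 = 1.
  i=2: a_2=3, p_2 = 3*4 + 3 = 15, q_2 = 3*1 + 1 = 4.
  i=3: a_3=2, p_3 = 2*15 + 4 = 34, q_3 = 2*4 + 1 = 9.
  i=4: a_4=2, p_4 = 2*34 + 15 = 83, q_4 = 2*9 + 4 = 22.
q_4 = 22 > 12, so the last convergent with denominator <= 12 is p_3/q_3 = 34/9.
The closest fraction with denominator <= 12 is either p_3/q_3 or the intermediate fraction (k*p_3 + p_2)/(k*q_3 + q_2) with the largest k >= 1 whose denominator stays <= 12; these approach x as k grows, and every other convergent or intermediate fraction in range is farther away.
Largest k: floor((12 - q_2)/q_3) = floor((12 - 4)/9) = 0.
Since k = 0, no intermediate fraction beyond p_3/q_3 has denominator <= 12, so the convergent 34/9 is the closest (its error is |200*9 - 34*53|/(53*9) = 2/477).

34/9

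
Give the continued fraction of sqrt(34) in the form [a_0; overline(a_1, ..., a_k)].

Write x_i = (sqrt(34) + m_i)/d_i with (m_0, d_0) = (0, 1). a_0 = floor(sqrt(34)) = 5, since 5^2 = 25 <= 34 < 36 = 6^2.
Iterate m_{i+1} = d_i*a_i - m_i, d_{i+1} = (34 - m_{i+1}^2)/d_i, a_{i+1} = floor((a_0 + m_{i+1})/d_{i+1}):
  m_1 = 1*5 - 0 = 5, d_1 = (34 - 5^2)/1 = 9/1 = 9, a_1 = floor((5 + 5)/9) = 1.
  m_2 = 9*1 - 5 = 4, d_2 = (34 - 4^2)/9 = 18/9 = 2, a_2 = floor((5 + 4)/2) = 4.
  m_3 = 2*4 - 4 = 4, d_3 = (34 - 4^2)/2 = 18/2 = 9, a_3 = floor((5 + 4)/9) = 1.
  m_4 = 9*1 - 4 = 5, d_4 = (34 - 5^2)/9 = 9/9 = 1, a_4 = floor((5 + 5)/1) = 10.
  m_5 = 1*10 - 5 = 5, d_5 = (34 - 5^2)/1 = 9/1 = 9: (m_5, d_5) = (m_1, d_1) = (5, 9), so from here the quotients repeat a_1, ..., a_4; the period length is 4.
Hence the expansion of sqrt(34) is a_0 = 5 followed by the repeating block 1, 4, 1, 10 (period 4).

[5; overline(1, 4, 1, 10)]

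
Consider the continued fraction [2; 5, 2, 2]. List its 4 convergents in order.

Using the convergent recurrence p_i = a_i*p_{i-1} + p_{i-2}, q_i = a_i*q_{i-1} + q_{i-2} with p_{-2}=0, p_{-1}=1, q_{-2}=1, q_{-1}=0:
  i=0: a_0=2, p_0 = 2*1 + 0 = 2, q_0 = 2*0 + 1 = 1.
  i=1: a_1=5, p_1 = 5*2 + 1 = 11, q_1 = 5*1 + 0 = 5.
  i=2: a_2=2, p_2 = 2*11 + 2 = 24, q_2 = 2*5 + 1 = 11.
  i=3: a_3=2, p_3 = 2*24 + 11 = 59, q_3 = 2*11 + 5 = 27.

2/1, 11/5, 24/11, 59/27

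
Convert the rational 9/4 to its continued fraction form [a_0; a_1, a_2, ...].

[2; 4]

Run the Euclidean algorithm on 9 and 4; the successive quotients are the partial quotients a_0, a_1, ... (each step inverts the fractional part left over by the previous one):
  9 = 2*4 + 1, so a_0 = 2.
  4 = 4*1 + 0, so a_1 = 4.
The remainder reaches 0 after 2 divisions, so the expansion has 2 partial quotients, read off in order.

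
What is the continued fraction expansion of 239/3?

Run the Euclidean algorithm on 239 and 3; the successive quotients are the partial quotients a_0, a_1, ... (each step inverts the fractional part left over by the previous one):
  239 = 79*3 + 2, so a_0 = 79.
  3 = 1*2 + 1, so a_1 = 1.
  2 = 2*1 + 0, so a_2 = 2.
The remainder reaches 0 after 3 divisions, so the expansion has 3 partial quotients, read off in order.

[79; 1, 2]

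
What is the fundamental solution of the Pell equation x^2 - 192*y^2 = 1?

(x, y) = (97, 7)

First expand sqrt(192) as a continued fraction. With x_i = (sqrt(192) + m_i)/d_i and (m_0, d_0) = (0, 1): a_0 = floor(sqrt(192)) = 13, since 13^2 = 169 <= 192 < 196 = 14^2.
Iterate m_{i+1} = d_i*a_i - m_i, d_{i+1} = (192 - m_{i+1}^2)/d_i, a_{i+1} = floor((a_0 + m_{i+1})/d_{i+1}):
  m_1 = 1*13 - 0 = 13, d_1 = (192 - 13^2)/1 = 23/1 = 23, a_1 = floor((13 + 13)/23) = 1.
  m_2 = 23*1 - 13 = 10, d_2 = (192 - 10^2)/23 = 92/23 = 4, a_2 = floor((13 + 10)/4) = 5.
  m_3 = 4*5 - 10 = 10, d_3 = (192 - 10^2)/4 = 92/4 = 23, a_3 = floor((13 + 10)/23) = 1.
  m_4 = 23*1 - 10 = 13, d_4 = (192 - 13^2)/23 = 23/23 = 1, a_4 = floor((13 + 13)/1) = 26.
  m_5 = 1*26 - 13 = 13, d_5 = (192 - 13^2)/1 = 23/1 = 23: (m_5, d_5) = (m_1, d_1) = (13, 23), so from here the quotients repeat a_1, ..., a_4; the period length is 4.
So sqrt(192) = [13; (1, 5, 1, 26)] with period length k = 4.
k is even, so the fundamental solution of x^2 - 192y^2 = 1 is (p_{k-1}, q_{k-1}) = (p_3, q_3); compute convergents through index 3.
Convergents (p_i = a_i*p_{i-1} + p_{i-2}, q_i = a_i*q_{i-1} + q_{i-2} with p_{-2}=0, p_{-1}=1, q_{-2}=1, q_{-1}=0):
  i=0: a_0=13, p_0 = 13*1 + 0 = 13, q_0 = 13*0 + 1 = 1.
  i=1: a_1=1, p_1 = 1*13 + 1 = 14, q_1 = 1*1 + 0 = 1.
  i=2: a_2=5, p_2 = 5*14 + 13 = 83, q_2 = 5*1 + 1 = 6.
  i=3: a_3=1, p_3 = 1*83 + 14 = 97, q_3 = 1*6 + 1 = 7.
Check: 97^2 - 192*7^2 = 9409 - 9408 = 1, so (x, y) = (97, 7) solves the equation, and by the theorem it is the least positive solution.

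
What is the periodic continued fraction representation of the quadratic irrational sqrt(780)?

[27; (1, 12, 1, 54)]

Write x_i = (sqrt(780) + m_i)/d_i with (m_0, d_0) = (0, 1). a_0 = floor(sqrt(780)) = 27, since 27^2 = 729 <= 780 < 784 = 28^2.
Iterate m_{i+1} = d_i*a_i - m_i, d_{i+1} = (780 - m_{i+1}^2)/d_i, a_{i+1} = floor((a_0 + m_{i+1})/d_{i+1}):
  m_1 = 1*27 - 0 = 27, d_1 = (780 - 27^2)/1 = 51/1 = 51, a_1 = floor((27 + 27)/51) = 1.
  m_2 = 51*1 - 27 = 24, d_2 = (780 - 24^2)/51 = 204/51 = 4, a_2 = floor((27 + 24)/4) = 12.
  m_3 = 4*12 - 24 = 24, d_3 = (780 - 24^2)/4 = 204/4 = 51, a_3 = floor((27 + 24)/51) = 1.
  m_4 = 51*1 - 24 = 27, d_4 = (780 - 27^2)/51 = 51/51 = 1, a_4 = floor((27 + 27)/1) = 54.
  m_5 = 1*54 - 27 = 27, d_5 = (780 - 27^2)/1 = 51/1 = 51: (m_5, d_5) = (m_1, d_1) = (27, 51), so from here the quotients repeat a_1, ..., a_4; the period length is 4.
Hence the expansion of sqrt(780) is a_0 = 27 followed by the repeating block 1, 12, 1, 54 (period 4).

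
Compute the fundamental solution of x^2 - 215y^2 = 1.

(x, y) = (44, 3)

First expand sqrt(215) as a continued fraction. With x_i = (sqrt(215) + m_i)/d_i and (m_0, d_0) = (0, 1): a_0 = floor(sqrt(215)) = 14, since 14^2 = 196 <= 215 < 225 = 15^2.
Iterate m_{i+1} = d_i*a_i - m_i, d_{i+1} = (215 - m_{i+1}^2)/d_i, a_{i+1} = floor((a_0 + m_{i+1})/d_{i+1}):
  m_1 = 1*14 - 0 = 14, d_1 = (215 - 14^2)/1 = 19/1 = 19, a_1 = floor((14 + 14)/19) = 1.
  m_2 = 19*1 - 14 = 5, d_2 = (215 - 5^2)/19 = 190/19 = 10, a_2 = floor((14 + 5)/10) = 1.
  m_3 = 10*1 - 5 = 5, d_3 = (215 - 5^2)/10 = 190/10 = 19, a_3 = floor((14 + 5)/19) = 1.
  m_4 = 19*1 - 5 = 14, d_4 = (215 - 14^2)/19 = 19/19 = 1, a_4 = floor((14 + 14)/1) = 28.
  m_5 = 1*28 - 14 = 14, d_5 = (215 - 14^2)/1 = 19/1 = 19: (m_5, d_5) = (m_1, d_1) = (14, 19), so from here the quotients repeat a_1, ..., a_4; the period length is 4.
So sqrt(215) = [14; (1, 1, 1, 28)] with period length k = 4.
k is even, so the fundamental solution of x^2 - 215y^2 = 1 is (p_{k-1}, q_{k-1}) = (p_3, q_3); compute convergents through index 3.
Convergents (p_i = a_i*p_{i-1} + p_{i-2}, q_i = a_i*q_{i-1} + q_{i-2} with p_{-2}=0, p_{-1}=1, q_{-2}=1, q_{-1}=0):
  i=0: a_0=14, p_0 = 14*1 + 0 = 14, q_0 = 14*0 + 1 = 1.
  i=1: a_1=1, p_1 = 1*14 + 1 = 15, q_1 = 1*1 + 0 = 1.
  i=2: a_2=1, p_2 = 1*15 + 14 = 29, q_2 = 1*1 + 1 = 2.
  i=3: a_3=1, p_3 = 1*29 + 15 = 44, q_3 = 1*2 + 1 = 3.
Check: 44^2 - 215*3^2 = 1936 - 1935 = 1, so (x, y) = (44, 3) solves the equation, and by the theorem it is the least positive solution.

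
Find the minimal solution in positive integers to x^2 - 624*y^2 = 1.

(x, y) = (25, 1)

First expand sqrt(624) as a continued fraction. With x_i = (sqrt(624) + m_i)/d_i and (m_0, d_0) = (0, 1): a_0 = floor(sqrt(624)) = 24, since 24^2 = 576 <= 624 < 625 = 25^2.
Iterate m_{i+1} = d_i*a_i - m_i, d_{i+1} = (624 - m_{i+1}^2)/d_i, a_{i+1} = floor((a_0 + m_{i+1})/d_{i+1}):
  m_1 = 1*24 - 0 = 24, d_1 = (624 - 24^2)/1 = 48/1 = 48, a_1 = floor((24 + 24)/48) = 1.
  m_2 = 48*1 - 24 = 24, d_2 = (624 - 24^2)/48 = 48/48 = 1, a_2 = floor((24 + 24)/1) = 48.
  m_3 = 1*48 - 24 = 24, d_3 = (624 - 24^2)/1 = 48/1 = 48: (m_3, d_3) = (m_1, d_1) = (24, 48), so from here the quotients repeat a_1, a_2; the period length is 2.
So sqrt(624) = [24; (1, 48)] with period length k = 2.
k is even, so the fundamental solution of x^2 - 624y^2 = 1 is (p_{k-1}, q_{k-1}) = (p_1, q_1); compute convergents through index 1.
Convergents (p_i = a_i*p_{i-1} + p_{i-2}, q_i = a_i*q_{i-1} + q_{i-2} with p_{-2}=0, p_{-1}=1, q_{-2}=1, q_{-1}=0):
  i=0: a_0=24, p_0 = 24*1 + 0 = 24, q_0 = 24*0 + 1 = 1.
  i=1: a_1=1, p_1 = 1*24 + 1 = 25, q_1 = 1*1 + 0 = 1.
Check: 25^2 - 624*1^2 = 625 - 624 = 1, so (x, y) = (25, 1) solves the equation, and by the theorem it is the least positive solution.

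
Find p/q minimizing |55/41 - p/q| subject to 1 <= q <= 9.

Expand x = 55/41 as a continued fraction with the Euclidean algorithm:
  55 = 1*41 + 14, so a_0 = 1.
  41 = 2*14 + 13, so a_1 = 2.
  14 = 1*13 + 1, so a_2 = 1.
  13 = 13*1 + 0, so a_3 = 13.
so x = [1; 2, 1, 13].
Convergents (p_i = a_i*p_{i-1} + p_{i-2}, q_i = a_i*q_{i-1} + q_{i-2} with p_{-2}=0, p_{-1}=1, q_{-2}=1, q_{-1}=0), until the denominator exceeds 9:
  i=0: a_0=1, p_0 = 1*1 + 0 = 1, q_0 = 1*0 + 1 = 1.
  i=1: a_1=2, p_1 = 2*1 + 1 = 3, q_1 = 2*1 + 0 = 2.
  i=2: a_2=1, p_2 = 1*3 + 1 = 4, q_2 = 1*2 + 1 = 3.
  i=3: a_3=13, p_3 = 13*4 + 3 = 55, q_3 = 13*3 + 2 = 41.
q_3 = 41 > 9, so the last convergent with denominator <= 9 is p_2/q_2 = 4/3.
The closest fraction with denominator <= 9 is either p_2/q_2 or the intermediate fraction (k*p_2 + p_1)/(k*q_2 + q_1) with the largest k >= 1 whose denominator stays <= 9; these approach x as k grows, and every other convergent or intermediate fraction in range is farther away.
Largest k: floor((9 - q_1)/q_2) = floor((9 - 2)/3) = 2.
That gives (2*4 + 3)/(2*3 + 2) = 11/8.
Compare the errors: |x - 4/3| = |55*3 - 4*41|/(41*3) = 1/123, and |x - 11/8| = |55*8 - 11*41|/(41*8) = 11/328.
Cross-multiplying, 1*328 = 328 < 1353 = 11*123, so 1/123 is smaller: the convergent 4/3 is closer to x than 11/8.

4/3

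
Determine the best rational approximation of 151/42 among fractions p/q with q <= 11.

18/5

Expand x = 151/42 as a continued fraction with the Euclidean algorithm:
  151 = 3*42 + 25, so a_0 = 3.
  42 = 1*25 + 17, so a_1 = 1.
  25 = 1*17 + 8, so a_2 = 1.
  17 = 2*8 + 1, so a_3 = 2.
  8 = 8*1 + 0, so a_4 = 8.
so x = [3; 1, 1, 2, 8].
Convergents (p_i = a_i*p_{i-1} + p_{i-2}, q_i = a_i*q_{i-1} + q_{i-2} with p_{-2}=0, p_{-1}=1, q_{-2}=1, q_{-1}=0), until the denominator exceeds 11:
  i=0: a_0=3, p_0 = 3*1 + 0 = 3, q_0 = 3*0 + 1 = 1.
  i=1: a_1=1, p_1 = 1*3 + 1 = 4, q_1 = 1*1 + 0 = 1.
  i=2: a_2=1, p_2 = 1*4 + 3 = 7, q_2 = 1*1 + 1 = 2.
  i=3: a_3=2, p_3 = 2*7 + 4 = 18, q_3 = 2*2 + 1 = 5.
  i=4: a_4=8, p_4 = 8*18 + 7 = 151, q_4 = 8*5 + 2 = 42.
q_4 = 42 > 11, so the last convergent with denominator <= 11 is p_3/q_3 = 18/5.
The closest fraction with denominator <= 11 is either p_3/q_3 or the intermediate fraction (k*p_3 + p_2)/(k*q_3 + q_2) with the largest k >= 1 whose denominator stays <= 11; these approach x as k grows, and every other convergent or intermediate fraction in range is farther away.
Largest k: floor((11 - q_2)/q_3) = floor((11 - 2)/5) = 1.
That gives (1*18 + 7)/(1*5 + 2) = 25/7.
Compare the errors: |x - 18/5| = |151*5 - 18*42|/(42*5) = 1/210, and |x - 25/7| = |151*7 - 25*42|/(42*7) = 7/294.
Cross-multiplying, 1*294 = 294 < 1470 = 7*210, so 1/210 is smaller: the convergent 18/5 is closer to x than 25/7.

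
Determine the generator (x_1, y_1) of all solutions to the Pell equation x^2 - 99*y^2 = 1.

(x, y) = (10, 1)

First expand sqrt(99) as a continued fraction. With x_i = (sqrt(99) + m_i)/d_i and (m_0, d_0) = (0, 1): a_0 = floor(sqrt(99)) = 9, since 9^2 = 81 <= 99 < 100 = 10^2.
Iterate m_{i+1} = d_i*a_i - m_i, d_{i+1} = (99 - m_{i+1}^2)/d_i, a_{i+1} = floor((a_0 + m_{i+1})/d_{i+1}):
  m_1 = 1*9 - 0 = 9, d_1 = (99 - 9^2)/1 = 18/1 = 18, a_1 = floor((9 + 9)/18) = 1.
  m_2 = 18*1 - 9 = 9, d_2 = (99 - 9^2)/18 = 18/18 = 1, a_2 = floor((9 + 9)/1) = 18.
  m_3 = 1*18 - 9 = 9, d_3 = (99 - 9^2)/1 = 18/1 = 18: (m_3, d_3) = (m_1, d_1) = (9, 18), so from here the quotients repeat a_1, a_2; the period length is 2.
So sqrt(99) = [9; (1, 18)] with period length k = 2.
k is even, so the fundamental solution of x^2 - 99y^2 = 1 is (p_{k-1}, q_{k-1}) = (p_1, q_1); compute convergents through index 1.
Convergents (p_i = a_i*p_{i-1} + p_{i-2}, q_i = a_i*q_{i-1} + q_{i-2} with p_{-2}=0, p_{-1}=1, q_{-2}=1, q_{-1}=0):
  i=0: a_0=9, p_0 = 9*1 + 0 = 9, q_0 = 9*0 + 1 = 1.
  i=1: a_1=1, p_1 = 1*9 + 1 = 10, q_1 = 1*1 + 0 = 1.
Check: 10^2 - 99*1^2 = 100 - 99 = 1, so (x, y) = (10, 1) solves the equation, and by the theorem it is the least positive solution.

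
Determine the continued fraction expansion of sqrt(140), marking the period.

[11; (1, 4, 1, 22)]

Write x_i = (sqrt(140) + m_i)/d_i with (m_0, d_0) = (0, 1). a_0 = floor(sqrt(140)) = 11, since 11^2 = 121 <= 140 < 144 = 12^2.
Iterate m_{i+1} = d_i*a_i - m_i, d_{i+1} = (140 - m_{i+1}^2)/d_i, a_{i+1} = floor((a_0 + m_{i+1})/d_{i+1}):
  m_1 = 1*11 - 0 = 11, d_1 = (140 - 11^2)/1 = 19/1 = 19, a_1 = floor((11 + 11)/19) = 1.
  m_2 = 19*1 - 11 = 8, d_2 = (140 - 8^2)/19 = 76/19 = 4, a_2 = floor((11 + 8)/4) = 4.
  m_3 = 4*4 - 8 = 8, d_3 = (140 - 8^2)/4 = 76/4 = 19, a_3 = floor((11 + 8)/19) = 1.
  m_4 = 19*1 - 8 = 11, d_4 = (140 - 11^2)/19 = 19/19 = 1, a_4 = floor((11 + 11)/1) = 22.
  m_5 = 1*22 - 11 = 11, d_5 = (140 - 11^2)/1 = 19/1 = 19: (m_5, d_5) = (m_1, d_1) = (11, 19), so from here the quotients repeat a_1, ..., a_4; the period length is 4.
Hence the expansion of sqrt(140) is a_0 = 11 followed by the repeating block 1, 4, 1, 22 (period 4).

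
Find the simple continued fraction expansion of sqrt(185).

[13; (1, 1, 1, 1, 26)]

Write x_i = (sqrt(185) + m_i)/d_i with (m_0, d_0) = (0, 1). a_0 = floor(sqrt(185)) = 13, since 13^2 = 169 <= 185 < 196 = 14^2.
Iterate m_{i+1} = d_i*a_i - m_i, d_{i+1} = (185 - m_{i+1}^2)/d_i, a_{i+1} = floor((a_0 + m_{i+1})/d_{i+1}):
  m_1 = 1*13 - 0 = 13, d_1 = (185 - 13^2)/1 = 16/1 = 16, a_1 = floor((13 + 13)/16) = 1.
  m_2 = 16*1 - 13 = 3, d_2 = (185 - 3^2)/16 = 176/16 = 11, a_2 = floor((13 + 3)/11) = 1.
  m_3 = 11*1 - 3 = 8, d_3 = (185 - 8^2)/11 = 121/11 = 11, a_3 = floor((13 + 8)/11) = 1.
  m_4 = 11*1 - 8 = 3, d_4 = (185 - 3^2)/11 = 176/11 = 16, a_4 = floor((13 + 3)/16) = 1.
  m_5 = 16*1 - 3 = 13, d_5 = (185 - 13^2)/16 = 16/16 = 1, a_5 = floor((13 + 13)/1) = 26.
  m_6 = 1*26 - 13 = 13, d_6 = (185 - 13^2)/1 = 16/1 = 16: (m_6, d_6) = (m_1, d_1) = (13, 16), so from here the quotients repeat a_1, ..., a_5; the period length is 5.
Hence the expansion of sqrt(185) is a_0 = 13 followed by the repeating block 1, 1, 1, 1, 26 (period 5).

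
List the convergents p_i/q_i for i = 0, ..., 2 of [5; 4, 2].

5/1, 21/4, 47/9

Using the convergent recurrence p_i = a_i*p_{i-1} + p_{i-2}, q_i = a_i*q_{i-1} + q_{i-2} with p_{-2}=0, p_{-1}=1, q_{-2}=1, q_{-1}=0:
  i=0: a_0=5, p_0 = 5*1 + 0 = 5, q_0 = 5*0 + 1 = 1.
  i=1: a_1=4, p_1 = 4*5 + 1 = 21, q_1 = 4*1 + 0 = 4.
  i=2: a_2=2, p_2 = 2*21 + 5 = 47, q_2 = 2*4 + 1 = 9.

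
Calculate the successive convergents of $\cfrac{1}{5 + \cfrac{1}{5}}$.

0/1, 1/5, 5/26

Using the convergent recurrence p_i = a_i*p_{i-1} + p_{i-2}, q_i = a_i*q_{i-1} + q_{i-2} with p_{-2}=0, p_{-1}=1, q_{-2}=1, q_{-1}=0:
  i=0: a_0=0, p_0 = 0*1 + 0 = 0, q_0 = 0*0 + 1 = 1.
  i=1: a_1=5, p_1 = 5*0 + 1 = 1, q_1 = 5*1 + 0 = 5.
  i=2: a_2=5, p_2 = 5*1 + 0 = 5, q_2 = 5*5 + 1 = 26.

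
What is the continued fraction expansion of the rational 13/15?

Run the Euclidean algorithm on 13 and 15; the successive quotients are the partial quotients a_0, a_1, ... (each step inverts the fractional part left over by the previous one):
  13 = 0*15 + 13, so a_0 = 0.
  15 = 1*13 + 2, so a_1 = 1.
  13 = 6*2 + 1, so a_2 = 6.
  2 = 2*1 + 0, so a_3 = 2.
The remainder reaches 0 after 4 divisions, so the expansion has 4 partial quotients, read off in order.

[0; 1, 6, 2]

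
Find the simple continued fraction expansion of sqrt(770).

[27; (1, 2, 1, 54)]

Write x_i = (sqrt(770) + m_i)/d_i with (m_0, d_0) = (0, 1). a_0 = floor(sqrt(770)) = 27, since 27^2 = 729 <= 770 < 784 = 28^2.
Iterate m_{i+1} = d_i*a_i - m_i, d_{i+1} = (770 - m_{i+1}^2)/d_i, a_{i+1} = floor((a_0 + m_{i+1})/d_{i+1}):
  m_1 = 1*27 - 0 = 27, d_1 = (770 - 27^2)/1 = 41/1 = 41, a_1 = floor((27 + 27)/41) = 1.
  m_2 = 41*1 - 27 = 14, d_2 = (770 - 14^2)/41 = 574/41 = 14, a_2 = floor((27 + 14)/14) = 2.
  m_3 = 14*2 - 14 = 14, d_3 = (770 - 14^2)/14 = 574/14 = 41, a_3 = floor((27 + 14)/41) = 1.
  m_4 = 41*1 - 14 = 27, d_4 = (770 - 27^2)/41 = 41/41 = 1, a_4 = floor((27 + 27)/1) = 54.
  m_5 = 1*54 - 27 = 27, d_5 = (770 - 27^2)/1 = 41/1 = 41: (m_5, d_5) = (m_1, d_1) = (27, 41), so from here the quotients repeat a_1, ..., a_4; the period length is 4.
Hence the expansion of sqrt(770) is a_0 = 27 followed by the repeating block 1, 2, 1, 54 (period 4).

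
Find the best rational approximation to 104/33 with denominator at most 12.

22/7

Expand x = 104/33 as a continued fraction with the Euclidean algorithm:
  104 = 3*33 + 5, so a_0 = 3.
  33 = 6*5 + 3, so a_1 = 6.
  5 = 1*3 + 2, so a_2 = 1.
  3 = 1*2 + 1, so a_3 = 1.
  2 = 2*1 + 0, so a_4 = 2.
so x = [3; 6, 1, 1, 2].
Convergents (p_i = a_i*p_{i-1} + p_{i-2}, q_i = a_i*q_{i-1} + q_{i-2} with p_{-2}=0, p_{-1}=1, q_{-2}=1, q_{-1}=0), until the denominator exceeds 12:
  i=0: a_0=3, p_0 = 3*1 + 0 = 3, q_0 = 3*0 + 1 = 1.
  i=1: a_1=6, p_1 = 6*3 + 1 = 19, q_1 = 6*1 + 0 = 6.
  i=2: a_2=1, p_2 = 1*19 + 3 = 22, q_2 = 1*6 + 1 = 7.
  i=3: a_3=1, p_3 = 1*22 + 19 = 41, q_3 = 1*7 + 6 = 13.
q_3 = 13 > 12, so the last convergent with denominator <= 12 is p_2/q_2 = 22/7.
The closest fraction with denominator <= 12 is either p_2/q_2 or the intermediate fraction (k*p_2 + p_1)/(k*q_2 + q_1) with the largest k >= 1 whose denominator stays <= 12; these approach x as k grows, and every other convergent or intermediate fraction in range is farther away.
Largest k: floor((12 - q_1)/q_2) = floor((12 - 6)/7) = 0.
Since k = 0, no intermediate fraction beyond p_2/q_2 has denominator <= 12, so the convergent 22/7 is the closest (its error is |104*7 - 22*33|/(33*7) = 2/231).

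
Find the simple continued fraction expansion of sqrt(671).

[25; (1, 9, 2, 1, 1, 1, 2, 9, 1, 50)]

Write x_i = (sqrt(671) + m_i)/d_i with (m_0, d_0) = (0, 1). a_0 = floor(sqrt(671)) = 25, since 25^2 = 625 <= 671 < 676 = 26^2.
Iterate m_{i+1} = d_i*a_i - m_i, d_{i+1} = (671 - m_{i+1}^2)/d_i, a_{i+1} = floor((a_0 + m_{i+1})/d_{i+1}):
  m_1 = 1*25 - 0 = 25, d_1 = (671 - 25^2)/1 = 46/1 = 46, a_1 = floor((25 + 25)/46) = 1.
  m_2 = 46*1 - 25 = 21, d_2 = (671 - 21^2)/46 = 230/46 = 5, a_2 = floor((25 + 21)/5) = 9.
  m_3 = 5*9 - 21 = 24, d_3 = (671 - 24^2)/5 = 95/5 = 19, a_3 = floor((25 + 24)/19) = 2.
  m_4 = 19*2 - 24 = 14, d_4 = (671 - 14^2)/19 = 475/19 = 25, a_4 = floor((25 + 14)/25) = 1.
  m_5 = 25*1 - 14 = 11, d_5 = (671 - 11^2)/25 = 550/25 = 22, a_5 = floor((25 + 11)/22) = 1.
  m_6 = 22*1 - 11 = 11, d_6 = (671 - 11^2)/22 = 550/22 = 25, a_6 = floor((25 + 11)/25) = 1.
  m_7 = 25*1 - 11 = 14, d_7 = (671 - 14^2)/25 = 475/25 = 19, a_7 = floor((25 + 14)/19) = 2.
  m_8 = 19*2 - 14 = 24, d_8 = (671 - 24^2)/19 = 95/19 = 5, a_8 = floor((25 + 24)/5) = 9.
  m_9 = 5*9 - 24 = 21, d_9 = (671 - 21^2)/5 = 230/5 = 46, a_9 = floor((25 + 21)/46) = 1.
  m_10 = 46*1 - 21 = 25, d_10 = (671 - 25^2)/46 = 46/46 = 1, a_10 = floor((25 + 25)/1) = 50.
  m_11 = 1*50 - 25 = 25, d_11 = (671 - 25^2)/1 = 46/1 = 46: (m_11, d_11) = (m_1, d_1) = (25, 46), so from here the quotients repeat a_1, ..., a_10; the period length is 10.
Hence the expansion of sqrt(671) is a_0 = 25 followed by the repeating block 1, 9, 2, 1, 1, 1, 2, 9, 1, 50 (period 10).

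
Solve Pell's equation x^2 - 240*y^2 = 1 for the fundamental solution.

(x, y) = (31, 2)

First expand sqrt(240) as a continued fraction. With x_i = (sqrt(240) + m_i)/d_i and (m_0, d_0) = (0, 1): a_0 = floor(sqrt(240)) = 15, since 15^2 = 225 <= 240 < 256 = 16^2.
Iterate m_{i+1} = d_i*a_i - m_i, d_{i+1} = (240 - m_{i+1}^2)/d_i, a_{i+1} = floor((a_0 + m_{i+1})/d_{i+1}):
  m_1 = 1*15 - 0 = 15, d_1 = (240 - 15^2)/1 = 15/1 = 15, a_1 = floor((15 + 15)/15) = 2.
  m_2 = 15*2 - 15 = 15, d_2 = (240 - 15^2)/15 = 15/15 = 1, a_2 = floor((15 + 15)/1) = 30.
  m_3 = 1*30 - 15 = 15, d_3 = (240 - 15^2)/1 = 15/1 = 15: (m_3, d_3) = (m_1, d_1) = (15, 15), so from here the quotients repeat a_1, a_2; the period length is 2.
So sqrt(240) = [15; (2, 30)] with period length k = 2.
k is even, so the fundamental solution of x^2 - 240y^2 = 1 is (p_{k-1}, q_{k-1}) = (p_1, q_1); compute convergents through index 1.
Convergents (p_i = a_i*p_{i-1} + p_{i-2}, q_i = a_i*q_{i-1} + q_{i-2} with p_{-2}=0, p_{-1}=1, q_{-2}=1, q_{-1}=0):
  i=0: a_0=15, p_0 = 15*1 + 0 = 15, q_0 = 15*0 + 1 = 1.
  i=1: a_1=2, p_1 = 2*15 + 1 = 31, q_1 = 2*1 + 0 = 2.
Check: 31^2 - 240*2^2 = 961 - 960 = 1, so (x, y) = (31, 2) solves the equation, and by the theorem it is the least positive solution.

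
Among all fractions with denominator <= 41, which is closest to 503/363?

Expand x = 503/363 as a continued fraction with the Euclidean algorithm:
  503 = 1*363 + 140, so a_0 = 1.
  363 = 2*140 + 83, so a_1 = 2.
  140 = 1*83 + 57, so a_2 = 1.
  83 = 1*57 + 26, so a_3 = 1.
  57 = 2*26 + 5, so a_4 = 2.
  26 = 5*5 + 1, so a_5 = 5.
  5 = 5*1 + 0, so a_6 = 5.
so x = [1; 2, 1, 1, 2, 5, 5].
Convergents (p_i = a_i*p_{i-1} + p_{i-2}, q_i = a_i*q_{i-1} + q_{i-2} with p_{-2}=0, p_{-1}=1, q_{-2}=1, q_{-1}=0), until the denominator exceeds 41:
  i=0: a_0=1, p_0 = 1*1 + 0 = 1, q_0 = 1*0 + 1 = 1.
  i=1: a_1=2, p_1 = 2*1 + 1 = 3, q_1 = 2*1 + 0 = 2.
  i=2: a_2=1, p_2 = 1*3 + 1 = 4, q_2 = 1*2 + 1 = 3.
  i=3: a_3=1, p_3 = 1*4 + 3 = 7, q_3 = 1*3 + 2 = 5.
  i=4: a_4=2, p_4 = 2*7 + 4 = 18, q_4 = 2*5 + 3 = 13.
  i=5: a_5=5, p_5 = 5*18 + 7 = 97, q_5 = 5*13 + 5 = 70.
q_5 = 70 > 41, so the last convergent with denominator <= 41 is p_4/q_4 = 18/13.
The closest fraction with denominator <= 41 is either p_4/q_4 or the intermediate fraction (k*p_4 + p_3)/(k*q_4 + q_3) with the largest k >= 1 whose denominator stays <= 41; these approach x as k grows, and every other convergent or intermediate fraction in range is farther away.
Largest k: floor((41 - q_3)/q_4) = floor((41 - 5)/13) = 2.
That gives (2*18 + 7)/(2*13 + 5) = 43/31.
Compare the errors: |x - 18/13| = |503*13 - 18*363|/(363*13) = 5/4719, and |x - 43/31| = |503*31 - 43*363|/(363*31) = 16/11253.
Cross-multiplying, 5*11253 = 56265 < 75504 = 16*4719, so 5/4719 is smaller: the convergent 18/13 is closer to x than 43/31.

18/13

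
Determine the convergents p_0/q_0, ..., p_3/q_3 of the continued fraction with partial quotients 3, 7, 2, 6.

Using the convergent recurrence p_i = a_i*p_{i-1} + p_{i-2}, q_i = a_i*q_{i-1} + q_{i-2} with p_{-2}=0, p_{-1}=1, q_{-2}=1, q_{-1}=0:
  i=0: a_0=3, p_0 = 3*1 + 0 = 3, q_0 = 3*0 + 1 = 1.
  i=1: a_1=7, p_1 = 7*3 + 1 = 22, q_1 = 7*1 + 0 = 7.
  i=2: a_2=2, p_2 = 2*22 + 3 = 47, q_2 = 2*7 + 1 = 15.
  i=3: a_3=6, p_3 = 6*47 + 22 = 304, q_3 = 6*15 + 7 = 97.

3/1, 22/7, 47/15, 304/97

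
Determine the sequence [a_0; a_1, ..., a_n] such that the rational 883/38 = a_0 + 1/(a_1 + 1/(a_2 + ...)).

Run the Euclidean algorithm on 883 and 38; the successive quotients are the partial quotients a_0, a_1, ... (each step inverts the fractional part left over by the previous one):
  883 = 23*38 + 9, so a_0 = 23.
  38 = 4*9 + 2, so a_1 = 4.
  9 = 4*2 + 1, so a_2 = 4.
  2 = 2*1 + 0, so a_3 = 2.
The remainder reaches 0 after 4 divisions, so the expansion has 4 partial quotients, read off in order.

[23; 4, 4, 2]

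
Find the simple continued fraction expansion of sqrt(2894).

Write x_i = (sqrt(2894) + m_i)/d_i with (m_0, d_0) = (0, 1). a_0 = floor(sqrt(2894)) = 53, since 53^2 = 2809 <= 2894 < 2916 = 54^2.
Iterate m_{i+1} = d_i*a_i - m_i, d_{i+1} = (2894 - m_{i+1}^2)/d_i, a_{i+1} = floor((a_0 + m_{i+1})/d_{i+1}):
  m_1 = 1*53 - 0 = 53, d_1 = (2894 - 53^2)/1 = 85/1 = 85, a_1 = floor((53 + 53)/85) = 1.
  m_2 = 85*1 - 53 = 32, d_2 = (2894 - 32^2)/85 = 1870/85 = 22, a_2 = floor((53 + 32)/22) = 3.
  m_3 = 22*3 - 32 = 34, d_3 = (2894 - 34^2)/22 = 1738/22 = 79, a_3 = floor((53 + 34)/79) = 1.
  m_4 = 79*1 - 34 = 45, d_4 = (2894 - 45^2)/79 = 869/79 = 11, a_4 = floor((53 + 45)/11) = 8.
  m_5 = 11*8 - 45 = 43, d_5 = (2894 - 43^2)/11 = 1045/11 = 95, a_5 = floor((53 + 43)/95) = 1.
  m_6 = 95*1 - 43 = 52, d_6 = (2894 - 52^2)/95 = 190/95 = 2, a_6 = floor((53 + 52)/2) = 52.
  m_7 = 2*52 - 52 = 52, d_7 = (2894 - 52^2)/2 = 190/2 = 95, a_7 = floor((53 + 52)/95) = 1.
  m_8 = 95*1 - 52 = 43, d_8 = (2894 - 43^2)/95 = 1045/95 = 11, a_8 = floor((53 + 43)/11) = 8.
  m_9 = 11*8 - 43 = 45, d_9 = (2894 - 45^2)/11 = 869/11 = 79, a_9 = floor((53 + 45)/79) = 1.
  m_10 = 79*1 - 45 = 34, d_10 = (2894 - 34^2)/79 = 1738/79 = 22, a_10 = floor((53 + 34)/22) = 3.
  m_11 = 22*3 - 34 = 32, d_11 = (2894 - 32^2)/22 = 1870/22 = 85, a_11 = floor((53 + 32)/85) = 1.
  m_12 = 85*1 - 32 = 53, d_12 = (2894 - 53^2)/85 = 85/85 = 1, a_12 = floor((53 + 53)/1) = 106.
  m_13 = 1*106 - 53 = 53, d_13 = (2894 - 53^2)/1 = 85/1 = 85: (m_13, d_13) = (m_1, d_1) = (53, 85), so from here the quotients repeat a_1, ..., a_12; the period length is 12.
Hence the expansion of sqrt(2894) is a_0 = 53 followed by the repeating block 1, 3, 1, 8, 1, 52, 1, 8, 1, 3, 1, 106 (period 12).

[53; (1, 3, 1, 8, 1, 52, 1, 8, 1, 3, 1, 106)]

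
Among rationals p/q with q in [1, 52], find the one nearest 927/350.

98/37

Expand x = 927/350 as a continued fraction with the Euclidean algorithm:
  927 = 2*350 + 227, so a_0 = 2.
  350 = 1*227 + 123, so a_1 = 1.
  227 = 1*123 + 104, so a_2 = 1.
  123 = 1*104 + 19, so a_3 = 1.
  104 = 5*19 + 9, so a_4 = 5.
  19 = 2*9 + 1, so a_5 = 2.
  9 = 9*1 + 0, so a_6 = 9.
so x = [2; 1, 1, 1, 5, 2, 9].
Convergents (p_i = a_i*p_{i-1} + p_{i-2}, q_i = a_i*q_{i-1} + q_{i-2} with p_{-2}=0, p_{-1}=1, q_{-2}=1, q_{-1}=0), until the denominator exceeds 52:
  i=0: a_0=2, p_0 = 2*1 + 0 = 2, q_0 = 2*0 + 1 = 1.
  i=1: a_1=1, p_1 = 1*2 + 1 = 3, q_1 = 1*1 + 0 = 1.
  i=2: a_2=1, p_2 = 1*3 + 2 = 5, q_2 = 1*1 + 1 = 2.
  i=3: a_3=1, p_3 = 1*5 + 3 = 8, q_3 = 1*2 + 1 = 3.
  i=4: a_4=5, p_4 = 5*8 + 5 = 45, q_4 = 5*3 + 2 = 17.
  i=5: a_5=2, p_5 = 2*45 + 8 = 98, q_5 = 2*17 + 3 = 37.
  i=6: a_6=9, p_6 = 9*98 + 45 = 927, q_6 = 9*37 + 17 = 350.
q_6 = 350 > 52, so the last convergent with denominator <= 52 is p_5/q_5 = 98/37.
The closest fraction with denominator <= 52 is either p_5/q_5 or the intermediate fraction (k*p_5 + p_4)/(k*q_5 + q_4) with the largest k >= 1 whose denominator stays <= 52; these approach x as k grows, and every other convergent or intermediate fraction in range is farther away.
Largest k: floor((52 - q_4)/q_5) = floor((52 - 17)/37) = 0.
Since k = 0, no intermediate fraction beyond p_5/q_5 has denominator <= 52, so the convergent 98/37 is the closest (its error is |927*37 - 98*350|/(350*37) = 1/12950).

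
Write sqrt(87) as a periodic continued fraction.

Write x_i = (sqrt(87) + m_i)/d_i with (m_0, d_0) = (0, 1). a_0 = floor(sqrt(87)) = 9, since 9^2 = 81 <= 87 < 100 = 10^2.
Iterate m_{i+1} = d_i*a_i - m_i, d_{i+1} = (87 - m_{i+1}^2)/d_i, a_{i+1} = floor((a_0 + m_{i+1})/d_{i+1}):
  m_1 = 1*9 - 0 = 9, d_1 = (87 - 9^2)/1 = 6/1 = 6, a_1 = floor((9 + 9)/6) = 3.
  m_2 = 6*3 - 9 = 9, d_2 = (87 - 9^2)/6 = 6/6 = 1, a_2 = floor((9 + 9)/1) = 18.
  m_3 = 1*18 - 9 = 9, d_3 = (87 - 9^2)/1 = 6/1 = 6: (m_3, d_3) = (m_1, d_1) = (9, 6), so from here the quotients repeat a_1, a_2; the period length is 2.
Hence the expansion of sqrt(87) is a_0 = 9 followed by the repeating block 3, 18 (period 2).

[9; (3, 18)]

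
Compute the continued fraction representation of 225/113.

[1; 1, 112]

Run the Euclidean algorithm on 225 and 113; the successive quotients are the partial quotients a_0, a_1, ... (each step inverts the fractional part left over by the previous one):
  225 = 1*113 + 112, so a_0 = 1.
  113 = 1*112 + 1, so a_1 = 1.
  112 = 112*1 + 0, so a_2 = 112.
The remainder reaches 0 after 3 divisions, so the expansion has 3 partial quotients, read off in order.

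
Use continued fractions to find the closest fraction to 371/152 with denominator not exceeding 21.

39/16

Expand x = 371/152 as a continued fraction with the Euclidean algorithm:
  371 = 2*152 + 67, so a_0 = 2.
  152 = 2*67 + 18, so a_1 = 2.
  67 = 3*18 + 13, so a_2 = 3.
  18 = 1*13 + 5, so a_3 = 1.
  13 = 2*5 + 3, so a_4 = 2.
  5 = 1*3 + 2, so a_5 = 1.
  3 = 1*2 + 1, so a_6 = 1.
  2 = 2*1 + 0, so a_7 = 2.
so x = [2; 2, 3, 1, 2, 1, 1, 2].
Convergents (p_i = a_i*p_{i-1} + p_{i-2}, q_i = a_i*q_{i-1} + q_{i-2} with p_{-2}=0, p_{-1}=1, q_{-2}=1, q_{-1}=0), until the denominator exceeds 21:
  i=0: a_0=2, p_0 = 2*1 + 0 = 2, q_0 = 2*0 + 1 = 1.
  i=1: a_1=2, p_1 = 2*2 + 1 = 5, q_1 = 2*1 + 0 = 2.
  i=2: a_2=3, p_2 = 3*5 + 2 = 17, q_2 = 3*2 + 1 = 7.
  i=3: a_3=1, p_3 = 1*17 + 5 = 22, q_3 = 1*7 + 2 = 9.
  i=4: a_4=2, p_4 = 2*22 + 17 = 61, q_4 = 2*9 + 7 = 25.
q_4 = 25 > 21, so the last convergent with denominator <= 21 is p_3/q_3 = 22/9.
The closest fraction with denominator <= 21 is either p_3/q_3 or the intermediate fraction (k*p_3 + p_2)/(k*q_3 + q_2) with the largest k >= 1 whose denominator stays <= 21; these approach x as k grows, and every other convergent or intermediate fraction in range is farther away.
Largest k: floor((21 - q_2)/q_3) = floor((21 - 7)/9) = 1.
That gives (1*22 + 17)/(1*9 + 7) = 39/16.
Compare the errors: |x - 22/9| = |371*9 - 22*152|/(152*9) = 5/1368, and |x - 39/16| = |371*16 - 39*152|/(152*16) = 8/2432.
Cross-multiplying, 8*1368 = 10944 < 12160 = 5*2432, so 8/2432 is smaller: the intermediate fraction 39/16 is closer to x than 22/9.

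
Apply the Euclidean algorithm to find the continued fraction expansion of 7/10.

[0; 1, 2, 3]

Run the Euclidean algorithm on 7 and 10; the successive quotients are the partial quotients a_0, a_1, ... (each step inverts the fractional part left over by the previous one):
  7 = 0*10 + 7, so a_0 = 0.
  10 = 1*7 + 3, so a_1 = 1.
  7 = 2*3 + 1, so a_2 = 2.
  3 = 3*1 + 0, so a_3 = 3.
The remainder reaches 0 after 4 divisions, so the expansion has 4 partial quotients, read off in order.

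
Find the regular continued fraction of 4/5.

[0; 1, 4]

Run the Euclidean algorithm on 4 and 5; the successive quotients are the partial quotients a_0, a_1, ... (each step inverts the fractional part left over by the previous one):
  4 = 0*5 + 4, so a_0 = 0.
  5 = 1*4 + 1, so a_1 = 1.
  4 = 4*1 + 0, so a_2 = 4.
The remainder reaches 0 after 3 divisions, so the expansion has 3 partial quotients, read off in order.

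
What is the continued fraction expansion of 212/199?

Run the Euclidean algorithm on 212 and 199; the successive quotients are the partial quotients a_0, a_1, ... (each step inverts the fractional part left over by the previous one):
  212 = 1*199 + 13, so a_0 = 1.
  199 = 15*13 + 4, so a_1 = 15.
  13 = 3*4 + 1, so a_2 = 3.
  4 = 4*1 + 0, so a_3 = 4.
The remainder reaches 0 after 4 divisions, so the expansion has 4 partial quotients, read off in order.

[1; 15, 3, 4]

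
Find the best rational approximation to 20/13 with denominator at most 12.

Expand x = 20/13 as a continued fraction with the Euclidean algorithm:
  20 = 1*13 + 7, so a_0 = 1.
  13 = 1*7 + 6, so a_1 = 1.
  7 = 1*6 + 1, so a_2 = 1.
  6 = 6*1 + 0, so a_3 = 6.
so x = [1; 1, 1, 6].
Convergents (p_i = a_i*p_{i-1} + p_{i-2}, q_i = a_i*q_{i-1} + q_{i-2} with p_{-2}=0, p_{-1}=1, q_{-2}=1, q_{-1}=0), until the denominator exceeds 12:
  i=0: a_0=1, p_0 = 1*1 + 0 = 1, q_0 = 1*0 + 1 = 1.
  i=1: a_1=1, p_1 = 1*1 + 1 = 2, q_1 = 1*1 + 0 = 1.
  i=2: a_2=1, p_2 = 1*2 + 1 = 3, q_2 = 1*1 + 1 = 2.
  i=3: a_3=6, p_3 = 6*3 + 2 = 20, q_3 = 6*2 + 1 = 13.
q_3 = 13 > 12, so the last convergent with denominator <= 12 is p_2/q_2 = 3/2.
The closest fraction with denominator <= 12 is either p_2/q_2 or the intermediate fraction (k*p_2 + p_1)/(k*q_2 + q_1) with the largest k >= 1 whose denominator stays <= 12; these approach x as k grows, and every other convergent or intermediate fraction in range is farther away.
Largest k: floor((12 - q_1)/q_2) = floor((12 - 1)/2) = 5.
That gives (5*3 + 2)/(5*2 + 1) = 17/11.
Compare the errors: |x - 3/2| = |20*2 - 3*13|/(13*2) = 1/26, and |x - 17/11| = |20*11 - 17*13|/(13*11) = 1/143.
Cross-multiplying, 1*26 = 26 < 143 = 1*143, so 1/143 is smaller: the intermediate fraction 17/11 is closer to x than 3/2.

17/11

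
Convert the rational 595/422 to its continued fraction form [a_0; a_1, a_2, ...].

[1; 2, 2, 3, 1, 1, 1, 1, 1, 2]

Run the Euclidean algorithm on 595 and 422; the successive quotients are the partial quotients a_0, a_1, ... (each step inverts the fractional part left over by the previous one):
  595 = 1*422 + 173, so a_0 = 1.
  422 = 2*173 + 76, so a_1 = 2.
  173 = 2*76 + 21, so a_2 = 2.
  76 = 3*21 + 13, so a_3 = 3.
  21 = 1*13 + 8, so a_4 = 1.
  13 = 1*8 + 5, so a_5 = 1.
  8 = 1*5 + 3, so a_6 = 1.
  5 = 1*3 + 2, so a_7 = 1.
  3 = 1*2 + 1, so a_8 = 1.
  2 = 2*1 + 0, so a_9 = 2.
The remainder reaches 0 after 10 divisions, so the expansion has 10 partial quotients, read off in order.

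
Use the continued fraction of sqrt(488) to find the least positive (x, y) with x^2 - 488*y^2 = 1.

First expand sqrt(488) as a continued fraction. With x_i = (sqrt(488) + m_i)/d_i and (m_0, d_0) = (0, 1): a_0 = floor(sqrt(488)) = 22, since 22^2 = 484 <= 488 < 529 = 23^2.
Iterate m_{i+1} = d_i*a_i - m_i, d_{i+1} = (488 - m_{i+1}^2)/d_i, a_{i+1} = floor((a_0 + m_{i+1})/d_{i+1}):
  m_1 = 1*22 - 0 = 22, d_1 = (488 - 22^2)/1 = 4/1 = 4, a_1 = floor((22 + 22)/4) = 11.
  m_2 = 4*11 - 22 = 22, d_2 = (488 - 22^2)/4 = 4/4 = 1, a_2 = floor((22 + 22)/1) = 44.
  m_3 = 1*44 - 22 = 22, d_3 = (488 - 22^2)/1 = 4/1 = 4: (m_3, d_3) = (m_1, d_1) = (22, 4), so from here the quotients repeat a_1, a_2; the period length is 2.
So sqrt(488) = [22; (11, 44)] with period length k = 2.
k is even, so the fundamental solution of x^2 - 488y^2 = 1 is (p_{k-1}, q_{k-1}) = (p_1, q_1); compute convergents through index 1.
Convergents (p_i = a_i*p_{i-1} + p_{i-2}, q_i = a_i*q_{i-1} + q_{i-2} with p_{-2}=0, p_{-1}=1, q_{-2}=1, q_{-1}=0):
  i=0: a_0=22, p_0 = 22*1 + 0 = 22, q_0 = 22*0 + 1 = 1.
  i=1: a_1=11, p_1 = 11*22 + 1 = 243, q_1 = 11*1 + 0 = 11.
Check: 243^2 - 488*11^2 = 59049 - 59048 = 1, so (x, y) = (243, 11) solves the equation, and by the theorem it is the least positive solution.

(x, y) = (243, 11)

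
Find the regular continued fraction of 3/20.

[0; 6, 1, 2]

Run the Euclidean algorithm on 3 and 20; the successive quotients are the partial quotients a_0, a_1, ... (each step inverts the fractional part left over by the previous one):
  3 = 0*20 + 3, so a_0 = 0.
  20 = 6*3 + 2, so a_1 = 6.
  3 = 1*2 + 1, so a_2 = 1.
  2 = 2*1 + 0, so a_3 = 2.
The remainder reaches 0 after 4 divisions, so the expansion has 4 partial quotients, read off in order.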